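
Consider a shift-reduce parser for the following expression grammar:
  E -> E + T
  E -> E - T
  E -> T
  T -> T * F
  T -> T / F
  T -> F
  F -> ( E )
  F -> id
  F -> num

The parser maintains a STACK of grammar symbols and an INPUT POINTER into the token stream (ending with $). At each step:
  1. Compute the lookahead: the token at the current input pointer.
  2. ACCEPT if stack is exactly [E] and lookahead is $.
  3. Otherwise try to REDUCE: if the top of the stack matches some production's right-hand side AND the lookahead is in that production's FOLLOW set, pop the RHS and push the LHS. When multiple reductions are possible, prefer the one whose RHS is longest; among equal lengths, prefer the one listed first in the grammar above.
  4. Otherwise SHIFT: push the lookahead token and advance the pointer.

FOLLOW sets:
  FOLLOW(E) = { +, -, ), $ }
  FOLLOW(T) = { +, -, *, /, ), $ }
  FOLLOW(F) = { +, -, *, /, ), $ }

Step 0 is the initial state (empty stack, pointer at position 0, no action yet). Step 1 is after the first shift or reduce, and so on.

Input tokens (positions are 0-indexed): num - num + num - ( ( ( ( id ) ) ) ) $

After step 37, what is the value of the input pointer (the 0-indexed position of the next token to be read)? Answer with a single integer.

Step 1: shift num. Stack=[num] ptr=1 lookahead=- remaining=[- num + num - ( ( ( ( id ) ) ) ) $]
Step 2: reduce F->num. Stack=[F] ptr=1 lookahead=- remaining=[- num + num - ( ( ( ( id ) ) ) ) $]
Step 3: reduce T->F. Stack=[T] ptr=1 lookahead=- remaining=[- num + num - ( ( ( ( id ) ) ) ) $]
Step 4: reduce E->T. Stack=[E] ptr=1 lookahead=- remaining=[- num + num - ( ( ( ( id ) ) ) ) $]
Step 5: shift -. Stack=[E -] ptr=2 lookahead=num remaining=[num + num - ( ( ( ( id ) ) ) ) $]
Step 6: shift num. Stack=[E - num] ptr=3 lookahead=+ remaining=[+ num - ( ( ( ( id ) ) ) ) $]
Step 7: reduce F->num. Stack=[E - F] ptr=3 lookahead=+ remaining=[+ num - ( ( ( ( id ) ) ) ) $]
Step 8: reduce T->F. Stack=[E - T] ptr=3 lookahead=+ remaining=[+ num - ( ( ( ( id ) ) ) ) $]
Step 9: reduce E->E - T. Stack=[E] ptr=3 lookahead=+ remaining=[+ num - ( ( ( ( id ) ) ) ) $]
Step 10: shift +. Stack=[E +] ptr=4 lookahead=num remaining=[num - ( ( ( ( id ) ) ) ) $]
Step 11: shift num. Stack=[E + num] ptr=5 lookahead=- remaining=[- ( ( ( ( id ) ) ) ) $]
Step 12: reduce F->num. Stack=[E + F] ptr=5 lookahead=- remaining=[- ( ( ( ( id ) ) ) ) $]
Step 13: reduce T->F. Stack=[E + T] ptr=5 lookahead=- remaining=[- ( ( ( ( id ) ) ) ) $]
Step 14: reduce E->E + T. Stack=[E] ptr=5 lookahead=- remaining=[- ( ( ( ( id ) ) ) ) $]
Step 15: shift -. Stack=[E -] ptr=6 lookahead=( remaining=[( ( ( ( id ) ) ) ) $]
Step 16: shift (. Stack=[E - (] ptr=7 lookahead=( remaining=[( ( ( id ) ) ) ) $]
Step 17: shift (. Stack=[E - ( (] ptr=8 lookahead=( remaining=[( ( id ) ) ) ) $]
Step 18: shift (. Stack=[E - ( ( (] ptr=9 lookahead=( remaining=[( id ) ) ) ) $]
Step 19: shift (. Stack=[E - ( ( ( (] ptr=10 lookahead=id remaining=[id ) ) ) ) $]
Step 20: shift id. Stack=[E - ( ( ( ( id] ptr=11 lookahead=) remaining=[) ) ) ) $]
Step 21: reduce F->id. Stack=[E - ( ( ( ( F] ptr=11 lookahead=) remaining=[) ) ) ) $]
Step 22: reduce T->F. Stack=[E - ( ( ( ( T] ptr=11 lookahead=) remaining=[) ) ) ) $]
Step 23: reduce E->T. Stack=[E - ( ( ( ( E] ptr=11 lookahead=) remaining=[) ) ) ) $]
Step 24: shift ). Stack=[E - ( ( ( ( E )] ptr=12 lookahead=) remaining=[) ) ) $]
Step 25: reduce F->( E ). Stack=[E - ( ( ( F] ptr=12 lookahead=) remaining=[) ) ) $]
Step 26: reduce T->F. Stack=[E - ( ( ( T] ptr=12 lookahead=) remaining=[) ) ) $]
Step 27: reduce E->T. Stack=[E - ( ( ( E] ptr=12 lookahead=) remaining=[) ) ) $]
Step 28: shift ). Stack=[E - ( ( ( E )] ptr=13 lookahead=) remaining=[) ) $]
Step 29: reduce F->( E ). Stack=[E - ( ( F] ptr=13 lookahead=) remaining=[) ) $]
Step 30: reduce T->F. Stack=[E - ( ( T] ptr=13 lookahead=) remaining=[) ) $]
Step 31: reduce E->T. Stack=[E - ( ( E] ptr=13 lookahead=) remaining=[) ) $]
Step 32: shift ). Stack=[E - ( ( E )] ptr=14 lookahead=) remaining=[) $]
Step 33: reduce F->( E ). Stack=[E - ( F] ptr=14 lookahead=) remaining=[) $]
Step 34: reduce T->F. Stack=[E - ( T] ptr=14 lookahead=) remaining=[) $]
Step 35: reduce E->T. Stack=[E - ( E] ptr=14 lookahead=) remaining=[) $]
Step 36: shift ). Stack=[E - ( E )] ptr=15 lookahead=$ remaining=[$]
Step 37: reduce F->( E ). Stack=[E - F] ptr=15 lookahead=$ remaining=[$]

Answer: 15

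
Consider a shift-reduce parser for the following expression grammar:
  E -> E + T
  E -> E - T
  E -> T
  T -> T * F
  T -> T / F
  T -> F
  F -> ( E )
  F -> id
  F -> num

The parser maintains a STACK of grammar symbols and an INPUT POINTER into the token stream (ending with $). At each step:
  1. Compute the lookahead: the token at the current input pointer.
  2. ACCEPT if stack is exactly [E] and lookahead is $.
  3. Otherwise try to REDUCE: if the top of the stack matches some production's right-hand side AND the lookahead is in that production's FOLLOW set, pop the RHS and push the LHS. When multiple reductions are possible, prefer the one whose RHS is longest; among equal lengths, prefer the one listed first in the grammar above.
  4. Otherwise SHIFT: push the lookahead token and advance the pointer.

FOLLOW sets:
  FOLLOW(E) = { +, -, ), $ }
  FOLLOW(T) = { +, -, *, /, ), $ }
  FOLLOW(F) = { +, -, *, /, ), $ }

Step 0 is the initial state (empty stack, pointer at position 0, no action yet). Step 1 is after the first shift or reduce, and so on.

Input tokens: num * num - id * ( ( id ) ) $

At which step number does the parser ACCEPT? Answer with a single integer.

Step 1: shift num. Stack=[num] ptr=1 lookahead=* remaining=[* num - id * ( ( id ) ) $]
Step 2: reduce F->num. Stack=[F] ptr=1 lookahead=* remaining=[* num - id * ( ( id ) ) $]
Step 3: reduce T->F. Stack=[T] ptr=1 lookahead=* remaining=[* num - id * ( ( id ) ) $]
Step 4: shift *. Stack=[T *] ptr=2 lookahead=num remaining=[num - id * ( ( id ) ) $]
Step 5: shift num. Stack=[T * num] ptr=3 lookahead=- remaining=[- id * ( ( id ) ) $]
Step 6: reduce F->num. Stack=[T * F] ptr=3 lookahead=- remaining=[- id * ( ( id ) ) $]
Step 7: reduce T->T * F. Stack=[T] ptr=3 lookahead=- remaining=[- id * ( ( id ) ) $]
Step 8: reduce E->T. Stack=[E] ptr=3 lookahead=- remaining=[- id * ( ( id ) ) $]
Step 9: shift -. Stack=[E -] ptr=4 lookahead=id remaining=[id * ( ( id ) ) $]
Step 10: shift id. Stack=[E - id] ptr=5 lookahead=* remaining=[* ( ( id ) ) $]
Step 11: reduce F->id. Stack=[E - F] ptr=5 lookahead=* remaining=[* ( ( id ) ) $]
Step 12: reduce T->F. Stack=[E - T] ptr=5 lookahead=* remaining=[* ( ( id ) ) $]
Step 13: shift *. Stack=[E - T *] ptr=6 lookahead=( remaining=[( ( id ) ) $]
Step 14: shift (. Stack=[E - T * (] ptr=7 lookahead=( remaining=[( id ) ) $]
Step 15: shift (. Stack=[E - T * ( (] ptr=8 lookahead=id remaining=[id ) ) $]
Step 16: shift id. Stack=[E - T * ( ( id] ptr=9 lookahead=) remaining=[) ) $]
Step 17: reduce F->id. Stack=[E - T * ( ( F] ptr=9 lookahead=) remaining=[) ) $]
Step 18: reduce T->F. Stack=[E - T * ( ( T] ptr=9 lookahead=) remaining=[) ) $]
Step 19: reduce E->T. Stack=[E - T * ( ( E] ptr=9 lookahead=) remaining=[) ) $]
Step 20: shift ). Stack=[E - T * ( ( E )] ptr=10 lookahead=) remaining=[) $]
Step 21: reduce F->( E ). Stack=[E - T * ( F] ptr=10 lookahead=) remaining=[) $]
Step 22: reduce T->F. Stack=[E - T * ( T] ptr=10 lookahead=) remaining=[) $]
Step 23: reduce E->T. Stack=[E - T * ( E] ptr=10 lookahead=) remaining=[) $]
Step 24: shift ). Stack=[E - T * ( E )] ptr=11 lookahead=$ remaining=[$]
Step 25: reduce F->( E ). Stack=[E - T * F] ptr=11 lookahead=$ remaining=[$]
Step 26: reduce T->T * F. Stack=[E - T] ptr=11 lookahead=$ remaining=[$]
Step 27: reduce E->E - T. Stack=[E] ptr=11 lookahead=$ remaining=[$]
Step 28: accept. Stack=[E] ptr=11 lookahead=$ remaining=[$]

Answer: 28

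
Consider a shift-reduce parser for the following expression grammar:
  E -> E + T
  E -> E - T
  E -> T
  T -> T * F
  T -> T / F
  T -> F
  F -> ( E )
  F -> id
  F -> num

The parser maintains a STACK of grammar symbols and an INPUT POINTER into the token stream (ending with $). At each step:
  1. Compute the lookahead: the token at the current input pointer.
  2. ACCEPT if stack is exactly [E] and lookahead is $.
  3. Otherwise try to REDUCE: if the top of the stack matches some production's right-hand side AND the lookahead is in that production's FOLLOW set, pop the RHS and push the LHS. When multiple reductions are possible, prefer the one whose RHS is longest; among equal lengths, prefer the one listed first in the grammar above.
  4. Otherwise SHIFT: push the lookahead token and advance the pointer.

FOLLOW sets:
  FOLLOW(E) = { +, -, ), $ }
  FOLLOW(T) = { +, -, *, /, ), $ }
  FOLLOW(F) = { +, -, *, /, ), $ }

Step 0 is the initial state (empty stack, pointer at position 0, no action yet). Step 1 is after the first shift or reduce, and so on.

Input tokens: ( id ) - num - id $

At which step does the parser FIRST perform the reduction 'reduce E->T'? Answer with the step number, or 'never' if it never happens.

Step 1: shift (. Stack=[(] ptr=1 lookahead=id remaining=[id ) - num - id $]
Step 2: shift id. Stack=[( id] ptr=2 lookahead=) remaining=[) - num - id $]
Step 3: reduce F->id. Stack=[( F] ptr=2 lookahead=) remaining=[) - num - id $]
Step 4: reduce T->F. Stack=[( T] ptr=2 lookahead=) remaining=[) - num - id $]
Step 5: reduce E->T. Stack=[( E] ptr=2 lookahead=) remaining=[) - num - id $]

Answer: 5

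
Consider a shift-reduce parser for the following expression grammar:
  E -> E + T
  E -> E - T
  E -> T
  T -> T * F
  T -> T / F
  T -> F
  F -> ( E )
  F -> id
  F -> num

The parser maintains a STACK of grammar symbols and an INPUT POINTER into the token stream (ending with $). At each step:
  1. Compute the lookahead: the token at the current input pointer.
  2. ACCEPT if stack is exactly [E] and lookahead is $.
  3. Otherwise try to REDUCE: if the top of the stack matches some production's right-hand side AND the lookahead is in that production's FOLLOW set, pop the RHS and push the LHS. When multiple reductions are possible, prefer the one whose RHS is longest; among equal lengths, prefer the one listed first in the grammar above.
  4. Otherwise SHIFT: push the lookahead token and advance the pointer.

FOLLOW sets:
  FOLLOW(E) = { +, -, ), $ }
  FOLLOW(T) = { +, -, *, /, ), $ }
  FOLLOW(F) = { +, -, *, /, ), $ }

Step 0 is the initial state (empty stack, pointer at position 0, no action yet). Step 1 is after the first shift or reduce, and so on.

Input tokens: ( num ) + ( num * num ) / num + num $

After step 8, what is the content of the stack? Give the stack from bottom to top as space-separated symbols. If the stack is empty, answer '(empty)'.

Answer: T

Derivation:
Step 1: shift (. Stack=[(] ptr=1 lookahead=num remaining=[num ) + ( num * num ) / num + num $]
Step 2: shift num. Stack=[( num] ptr=2 lookahead=) remaining=[) + ( num * num ) / num + num $]
Step 3: reduce F->num. Stack=[( F] ptr=2 lookahead=) remaining=[) + ( num * num ) / num + num $]
Step 4: reduce T->F. Stack=[( T] ptr=2 lookahead=) remaining=[) + ( num * num ) / num + num $]
Step 5: reduce E->T. Stack=[( E] ptr=2 lookahead=) remaining=[) + ( num * num ) / num + num $]
Step 6: shift ). Stack=[( E )] ptr=3 lookahead=+ remaining=[+ ( num * num ) / num + num $]
Step 7: reduce F->( E ). Stack=[F] ptr=3 lookahead=+ remaining=[+ ( num * num ) / num + num $]
Step 8: reduce T->F. Stack=[T] ptr=3 lookahead=+ remaining=[+ ( num * num ) / num + num $]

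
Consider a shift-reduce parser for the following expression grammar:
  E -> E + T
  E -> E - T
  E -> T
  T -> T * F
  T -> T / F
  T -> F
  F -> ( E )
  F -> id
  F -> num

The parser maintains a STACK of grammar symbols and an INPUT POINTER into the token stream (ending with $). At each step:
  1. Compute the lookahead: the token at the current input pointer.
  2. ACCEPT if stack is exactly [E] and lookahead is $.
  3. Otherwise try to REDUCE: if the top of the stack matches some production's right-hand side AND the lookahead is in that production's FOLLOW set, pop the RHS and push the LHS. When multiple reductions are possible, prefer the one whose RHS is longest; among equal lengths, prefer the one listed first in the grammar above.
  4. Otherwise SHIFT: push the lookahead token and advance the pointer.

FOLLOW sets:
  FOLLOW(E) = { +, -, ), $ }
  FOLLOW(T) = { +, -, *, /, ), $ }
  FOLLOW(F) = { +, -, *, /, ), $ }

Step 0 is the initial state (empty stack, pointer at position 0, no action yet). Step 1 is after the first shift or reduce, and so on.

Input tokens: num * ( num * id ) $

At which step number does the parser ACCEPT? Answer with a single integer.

Step 1: shift num. Stack=[num] ptr=1 lookahead=* remaining=[* ( num * id ) $]
Step 2: reduce F->num. Stack=[F] ptr=1 lookahead=* remaining=[* ( num * id ) $]
Step 3: reduce T->F. Stack=[T] ptr=1 lookahead=* remaining=[* ( num * id ) $]
Step 4: shift *. Stack=[T *] ptr=2 lookahead=( remaining=[( num * id ) $]
Step 5: shift (. Stack=[T * (] ptr=3 lookahead=num remaining=[num * id ) $]
Step 6: shift num. Stack=[T * ( num] ptr=4 lookahead=* remaining=[* id ) $]
Step 7: reduce F->num. Stack=[T * ( F] ptr=4 lookahead=* remaining=[* id ) $]
Step 8: reduce T->F. Stack=[T * ( T] ptr=4 lookahead=* remaining=[* id ) $]
Step 9: shift *. Stack=[T * ( T *] ptr=5 lookahead=id remaining=[id ) $]
Step 10: shift id. Stack=[T * ( T * id] ptr=6 lookahead=) remaining=[) $]
Step 11: reduce F->id. Stack=[T * ( T * F] ptr=6 lookahead=) remaining=[) $]
Step 12: reduce T->T * F. Stack=[T * ( T] ptr=6 lookahead=) remaining=[) $]
Step 13: reduce E->T. Stack=[T * ( E] ptr=6 lookahead=) remaining=[) $]
Step 14: shift ). Stack=[T * ( E )] ptr=7 lookahead=$ remaining=[$]
Step 15: reduce F->( E ). Stack=[T * F] ptr=7 lookahead=$ remaining=[$]
Step 16: reduce T->T * F. Stack=[T] ptr=7 lookahead=$ remaining=[$]
Step 17: reduce E->T. Stack=[E] ptr=7 lookahead=$ remaining=[$]
Step 18: accept. Stack=[E] ptr=7 lookahead=$ remaining=[$]

Answer: 18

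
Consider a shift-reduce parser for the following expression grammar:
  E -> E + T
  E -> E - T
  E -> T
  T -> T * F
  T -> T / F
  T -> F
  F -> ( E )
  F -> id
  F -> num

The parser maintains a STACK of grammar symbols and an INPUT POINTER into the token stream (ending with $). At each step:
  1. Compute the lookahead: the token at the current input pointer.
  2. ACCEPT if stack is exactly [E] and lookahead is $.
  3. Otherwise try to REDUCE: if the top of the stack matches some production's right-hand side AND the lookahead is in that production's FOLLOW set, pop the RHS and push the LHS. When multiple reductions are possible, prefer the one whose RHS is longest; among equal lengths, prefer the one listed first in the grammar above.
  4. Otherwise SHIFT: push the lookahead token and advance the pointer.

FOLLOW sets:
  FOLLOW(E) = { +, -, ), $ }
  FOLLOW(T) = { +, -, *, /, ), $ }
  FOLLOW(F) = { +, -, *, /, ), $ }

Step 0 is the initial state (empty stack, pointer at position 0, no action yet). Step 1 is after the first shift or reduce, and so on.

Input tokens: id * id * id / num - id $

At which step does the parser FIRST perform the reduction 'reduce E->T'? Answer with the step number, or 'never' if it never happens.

Step 1: shift id. Stack=[id] ptr=1 lookahead=* remaining=[* id * id / num - id $]
Step 2: reduce F->id. Stack=[F] ptr=1 lookahead=* remaining=[* id * id / num - id $]
Step 3: reduce T->F. Stack=[T] ptr=1 lookahead=* remaining=[* id * id / num - id $]
Step 4: shift *. Stack=[T *] ptr=2 lookahead=id remaining=[id * id / num - id $]
Step 5: shift id. Stack=[T * id] ptr=3 lookahead=* remaining=[* id / num - id $]
Step 6: reduce F->id. Stack=[T * F] ptr=3 lookahead=* remaining=[* id / num - id $]
Step 7: reduce T->T * F. Stack=[T] ptr=3 lookahead=* remaining=[* id / num - id $]
Step 8: shift *. Stack=[T *] ptr=4 lookahead=id remaining=[id / num - id $]
Step 9: shift id. Stack=[T * id] ptr=5 lookahead=/ remaining=[/ num - id $]
Step 10: reduce F->id. Stack=[T * F] ptr=5 lookahead=/ remaining=[/ num - id $]
Step 11: reduce T->T * F. Stack=[T] ptr=5 lookahead=/ remaining=[/ num - id $]
Step 12: shift /. Stack=[T /] ptr=6 lookahead=num remaining=[num - id $]
Step 13: shift num. Stack=[T / num] ptr=7 lookahead=- remaining=[- id $]
Step 14: reduce F->num. Stack=[T / F] ptr=7 lookahead=- remaining=[- id $]
Step 15: reduce T->T / F. Stack=[T] ptr=7 lookahead=- remaining=[- id $]
Step 16: reduce E->T. Stack=[E] ptr=7 lookahead=- remaining=[- id $]

Answer: 16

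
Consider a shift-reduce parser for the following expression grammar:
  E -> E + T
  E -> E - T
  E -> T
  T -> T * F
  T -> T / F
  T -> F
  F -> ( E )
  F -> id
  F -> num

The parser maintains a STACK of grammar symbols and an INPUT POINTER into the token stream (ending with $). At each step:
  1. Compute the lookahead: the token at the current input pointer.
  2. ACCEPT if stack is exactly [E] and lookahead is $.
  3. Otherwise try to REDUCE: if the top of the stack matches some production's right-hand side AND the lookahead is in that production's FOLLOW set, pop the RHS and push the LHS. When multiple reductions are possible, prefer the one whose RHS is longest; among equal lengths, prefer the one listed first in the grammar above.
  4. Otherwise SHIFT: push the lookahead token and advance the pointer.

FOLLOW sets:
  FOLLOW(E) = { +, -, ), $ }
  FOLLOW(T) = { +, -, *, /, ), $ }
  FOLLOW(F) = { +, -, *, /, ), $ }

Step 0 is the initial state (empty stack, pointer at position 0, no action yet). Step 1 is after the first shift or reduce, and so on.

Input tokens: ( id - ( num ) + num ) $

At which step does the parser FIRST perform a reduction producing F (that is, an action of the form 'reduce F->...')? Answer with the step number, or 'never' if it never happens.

Step 1: shift (. Stack=[(] ptr=1 lookahead=id remaining=[id - ( num ) + num ) $]
Step 2: shift id. Stack=[( id] ptr=2 lookahead=- remaining=[- ( num ) + num ) $]
Step 3: reduce F->id. Stack=[( F] ptr=2 lookahead=- remaining=[- ( num ) + num ) $]

Answer: 3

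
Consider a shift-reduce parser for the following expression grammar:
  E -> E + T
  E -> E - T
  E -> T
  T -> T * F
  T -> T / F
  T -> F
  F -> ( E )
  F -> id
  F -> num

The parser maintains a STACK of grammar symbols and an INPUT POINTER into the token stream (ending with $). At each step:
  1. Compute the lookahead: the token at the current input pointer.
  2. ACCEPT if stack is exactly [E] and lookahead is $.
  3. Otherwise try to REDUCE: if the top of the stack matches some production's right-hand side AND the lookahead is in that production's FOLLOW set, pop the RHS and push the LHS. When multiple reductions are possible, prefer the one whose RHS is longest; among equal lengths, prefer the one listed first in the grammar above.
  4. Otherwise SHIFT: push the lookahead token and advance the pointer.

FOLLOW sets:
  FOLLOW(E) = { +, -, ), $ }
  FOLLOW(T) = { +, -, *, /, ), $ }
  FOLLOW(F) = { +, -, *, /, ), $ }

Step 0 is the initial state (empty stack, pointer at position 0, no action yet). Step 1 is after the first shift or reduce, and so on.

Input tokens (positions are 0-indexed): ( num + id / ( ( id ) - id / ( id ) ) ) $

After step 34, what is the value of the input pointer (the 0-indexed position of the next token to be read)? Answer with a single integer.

Step 1: shift (. Stack=[(] ptr=1 lookahead=num remaining=[num + id / ( ( id ) - id / ( id ) ) ) $]
Step 2: shift num. Stack=[( num] ptr=2 lookahead=+ remaining=[+ id / ( ( id ) - id / ( id ) ) ) $]
Step 3: reduce F->num. Stack=[( F] ptr=2 lookahead=+ remaining=[+ id / ( ( id ) - id / ( id ) ) ) $]
Step 4: reduce T->F. Stack=[( T] ptr=2 lookahead=+ remaining=[+ id / ( ( id ) - id / ( id ) ) ) $]
Step 5: reduce E->T. Stack=[( E] ptr=2 lookahead=+ remaining=[+ id / ( ( id ) - id / ( id ) ) ) $]
Step 6: shift +. Stack=[( E +] ptr=3 lookahead=id remaining=[id / ( ( id ) - id / ( id ) ) ) $]
Step 7: shift id. Stack=[( E + id] ptr=4 lookahead=/ remaining=[/ ( ( id ) - id / ( id ) ) ) $]
Step 8: reduce F->id. Stack=[( E + F] ptr=4 lookahead=/ remaining=[/ ( ( id ) - id / ( id ) ) ) $]
Step 9: reduce T->F. Stack=[( E + T] ptr=4 lookahead=/ remaining=[/ ( ( id ) - id / ( id ) ) ) $]
Step 10: shift /. Stack=[( E + T /] ptr=5 lookahead=( remaining=[( ( id ) - id / ( id ) ) ) $]
Step 11: shift (. Stack=[( E + T / (] ptr=6 lookahead=( remaining=[( id ) - id / ( id ) ) ) $]
Step 12: shift (. Stack=[( E + T / ( (] ptr=7 lookahead=id remaining=[id ) - id / ( id ) ) ) $]
Step 13: shift id. Stack=[( E + T / ( ( id] ptr=8 lookahead=) remaining=[) - id / ( id ) ) ) $]
Step 14: reduce F->id. Stack=[( E + T / ( ( F] ptr=8 lookahead=) remaining=[) - id / ( id ) ) ) $]
Step 15: reduce T->F. Stack=[( E + T / ( ( T] ptr=8 lookahead=) remaining=[) - id / ( id ) ) ) $]
Step 16: reduce E->T. Stack=[( E + T / ( ( E] ptr=8 lookahead=) remaining=[) - id / ( id ) ) ) $]
Step 17: shift ). Stack=[( E + T / ( ( E )] ptr=9 lookahead=- remaining=[- id / ( id ) ) ) $]
Step 18: reduce F->( E ). Stack=[( E + T / ( F] ptr=9 lookahead=- remaining=[- id / ( id ) ) ) $]
Step 19: reduce T->F. Stack=[( E + T / ( T] ptr=9 lookahead=- remaining=[- id / ( id ) ) ) $]
Step 20: reduce E->T. Stack=[( E + T / ( E] ptr=9 lookahead=- remaining=[- id / ( id ) ) ) $]
Step 21: shift -. Stack=[( E + T / ( E -] ptr=10 lookahead=id remaining=[id / ( id ) ) ) $]
Step 22: shift id. Stack=[( E + T / ( E - id] ptr=11 lookahead=/ remaining=[/ ( id ) ) ) $]
Step 23: reduce F->id. Stack=[( E + T / ( E - F] ptr=11 lookahead=/ remaining=[/ ( id ) ) ) $]
Step 24: reduce T->F. Stack=[( E + T / ( E - T] ptr=11 lookahead=/ remaining=[/ ( id ) ) ) $]
Step 25: shift /. Stack=[( E + T / ( E - T /] ptr=12 lookahead=( remaining=[( id ) ) ) $]
Step 26: shift (. Stack=[( E + T / ( E - T / (] ptr=13 lookahead=id remaining=[id ) ) ) $]
Step 27: shift id. Stack=[( E + T / ( E - T / ( id] ptr=14 lookahead=) remaining=[) ) ) $]
Step 28: reduce F->id. Stack=[( E + T / ( E - T / ( F] ptr=14 lookahead=) remaining=[) ) ) $]
Step 29: reduce T->F. Stack=[( E + T / ( E - T / ( T] ptr=14 lookahead=) remaining=[) ) ) $]
Step 30: reduce E->T. Stack=[( E + T / ( E - T / ( E] ptr=14 lookahead=) remaining=[) ) ) $]
Step 31: shift ). Stack=[( E + T / ( E - T / ( E )] ptr=15 lookahead=) remaining=[) ) $]
Step 32: reduce F->( E ). Stack=[( E + T / ( E - T / F] ptr=15 lookahead=) remaining=[) ) $]
Step 33: reduce T->T / F. Stack=[( E + T / ( E - T] ptr=15 lookahead=) remaining=[) ) $]
Step 34: reduce E->E - T. Stack=[( E + T / ( E] ptr=15 lookahead=) remaining=[) ) $]

Answer: 15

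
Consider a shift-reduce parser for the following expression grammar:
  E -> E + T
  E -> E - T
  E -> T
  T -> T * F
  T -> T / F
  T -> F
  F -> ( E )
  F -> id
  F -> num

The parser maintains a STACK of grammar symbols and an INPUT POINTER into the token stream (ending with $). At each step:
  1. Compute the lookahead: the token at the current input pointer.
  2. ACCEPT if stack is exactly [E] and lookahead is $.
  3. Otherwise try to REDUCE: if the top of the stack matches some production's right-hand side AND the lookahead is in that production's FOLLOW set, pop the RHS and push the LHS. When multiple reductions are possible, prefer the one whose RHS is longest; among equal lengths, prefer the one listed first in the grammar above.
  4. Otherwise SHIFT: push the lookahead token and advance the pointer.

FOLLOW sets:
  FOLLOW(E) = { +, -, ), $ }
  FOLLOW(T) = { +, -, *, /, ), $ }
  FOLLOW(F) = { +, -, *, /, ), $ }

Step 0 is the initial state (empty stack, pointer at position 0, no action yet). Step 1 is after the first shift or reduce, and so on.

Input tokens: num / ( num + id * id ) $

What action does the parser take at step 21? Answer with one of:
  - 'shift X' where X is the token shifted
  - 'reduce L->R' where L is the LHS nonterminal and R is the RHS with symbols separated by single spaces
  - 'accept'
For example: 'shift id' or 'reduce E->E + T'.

Answer: reduce T->T / F

Derivation:
Step 1: shift num. Stack=[num] ptr=1 lookahead=/ remaining=[/ ( num + id * id ) $]
Step 2: reduce F->num. Stack=[F] ptr=1 lookahead=/ remaining=[/ ( num + id * id ) $]
Step 3: reduce T->F. Stack=[T] ptr=1 lookahead=/ remaining=[/ ( num + id * id ) $]
Step 4: shift /. Stack=[T /] ptr=2 lookahead=( remaining=[( num + id * id ) $]
Step 5: shift (. Stack=[T / (] ptr=3 lookahead=num remaining=[num + id * id ) $]
Step 6: shift num. Stack=[T / ( num] ptr=4 lookahead=+ remaining=[+ id * id ) $]
Step 7: reduce F->num. Stack=[T / ( F] ptr=4 lookahead=+ remaining=[+ id * id ) $]
Step 8: reduce T->F. Stack=[T / ( T] ptr=4 lookahead=+ remaining=[+ id * id ) $]
Step 9: reduce E->T. Stack=[T / ( E] ptr=4 lookahead=+ remaining=[+ id * id ) $]
Step 10: shift +. Stack=[T / ( E +] ptr=5 lookahead=id remaining=[id * id ) $]
Step 11: shift id. Stack=[T / ( E + id] ptr=6 lookahead=* remaining=[* id ) $]
Step 12: reduce F->id. Stack=[T / ( E + F] ptr=6 lookahead=* remaining=[* id ) $]
Step 13: reduce T->F. Stack=[T / ( E + T] ptr=6 lookahead=* remaining=[* id ) $]
Step 14: shift *. Stack=[T / ( E + T *] ptr=7 lookahead=id remaining=[id ) $]
Step 15: shift id. Stack=[T / ( E + T * id] ptr=8 lookahead=) remaining=[) $]
Step 16: reduce F->id. Stack=[T / ( E + T * F] ptr=8 lookahead=) remaining=[) $]
Step 17: reduce T->T * F. Stack=[T / ( E + T] ptr=8 lookahead=) remaining=[) $]
Step 18: reduce E->E + T. Stack=[T / ( E] ptr=8 lookahead=) remaining=[) $]
Step 19: shift ). Stack=[T / ( E )] ptr=9 lookahead=$ remaining=[$]
Step 20: reduce F->( E ). Stack=[T / F] ptr=9 lookahead=$ remaining=[$]
Step 21: reduce T->T / F. Stack=[T] ptr=9 lookahead=$ remaining=[$]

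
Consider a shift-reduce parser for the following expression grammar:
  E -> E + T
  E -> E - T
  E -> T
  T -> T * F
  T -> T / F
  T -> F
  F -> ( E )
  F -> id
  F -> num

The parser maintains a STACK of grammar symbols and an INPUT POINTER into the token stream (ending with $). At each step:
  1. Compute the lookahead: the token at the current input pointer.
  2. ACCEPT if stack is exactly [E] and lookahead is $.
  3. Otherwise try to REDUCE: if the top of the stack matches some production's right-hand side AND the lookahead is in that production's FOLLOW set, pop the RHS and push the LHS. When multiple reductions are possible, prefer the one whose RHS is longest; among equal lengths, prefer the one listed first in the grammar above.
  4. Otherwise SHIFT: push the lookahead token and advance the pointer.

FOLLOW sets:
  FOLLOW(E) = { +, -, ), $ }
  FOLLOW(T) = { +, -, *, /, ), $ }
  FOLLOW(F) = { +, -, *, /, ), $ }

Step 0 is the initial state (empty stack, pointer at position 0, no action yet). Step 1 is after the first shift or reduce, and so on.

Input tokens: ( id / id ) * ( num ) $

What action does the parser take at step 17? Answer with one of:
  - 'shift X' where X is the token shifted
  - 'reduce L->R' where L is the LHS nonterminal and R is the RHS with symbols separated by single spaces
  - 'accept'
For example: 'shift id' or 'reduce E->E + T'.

Answer: reduce T->F

Derivation:
Step 1: shift (. Stack=[(] ptr=1 lookahead=id remaining=[id / id ) * ( num ) $]
Step 2: shift id. Stack=[( id] ptr=2 lookahead=/ remaining=[/ id ) * ( num ) $]
Step 3: reduce F->id. Stack=[( F] ptr=2 lookahead=/ remaining=[/ id ) * ( num ) $]
Step 4: reduce T->F. Stack=[( T] ptr=2 lookahead=/ remaining=[/ id ) * ( num ) $]
Step 5: shift /. Stack=[( T /] ptr=3 lookahead=id remaining=[id ) * ( num ) $]
Step 6: shift id. Stack=[( T / id] ptr=4 lookahead=) remaining=[) * ( num ) $]
Step 7: reduce F->id. Stack=[( T / F] ptr=4 lookahead=) remaining=[) * ( num ) $]
Step 8: reduce T->T / F. Stack=[( T] ptr=4 lookahead=) remaining=[) * ( num ) $]
Step 9: reduce E->T. Stack=[( E] ptr=4 lookahead=) remaining=[) * ( num ) $]
Step 10: shift ). Stack=[( E )] ptr=5 lookahead=* remaining=[* ( num ) $]
Step 11: reduce F->( E ). Stack=[F] ptr=5 lookahead=* remaining=[* ( num ) $]
Step 12: reduce T->F. Stack=[T] ptr=5 lookahead=* remaining=[* ( num ) $]
Step 13: shift *. Stack=[T *] ptr=6 lookahead=( remaining=[( num ) $]
Step 14: shift (. Stack=[T * (] ptr=7 lookahead=num remaining=[num ) $]
Step 15: shift num. Stack=[T * ( num] ptr=8 lookahead=) remaining=[) $]
Step 16: reduce F->num. Stack=[T * ( F] ptr=8 lookahead=) remaining=[) $]
Step 17: reduce T->F. Stack=[T * ( T] ptr=8 lookahead=) remaining=[) $]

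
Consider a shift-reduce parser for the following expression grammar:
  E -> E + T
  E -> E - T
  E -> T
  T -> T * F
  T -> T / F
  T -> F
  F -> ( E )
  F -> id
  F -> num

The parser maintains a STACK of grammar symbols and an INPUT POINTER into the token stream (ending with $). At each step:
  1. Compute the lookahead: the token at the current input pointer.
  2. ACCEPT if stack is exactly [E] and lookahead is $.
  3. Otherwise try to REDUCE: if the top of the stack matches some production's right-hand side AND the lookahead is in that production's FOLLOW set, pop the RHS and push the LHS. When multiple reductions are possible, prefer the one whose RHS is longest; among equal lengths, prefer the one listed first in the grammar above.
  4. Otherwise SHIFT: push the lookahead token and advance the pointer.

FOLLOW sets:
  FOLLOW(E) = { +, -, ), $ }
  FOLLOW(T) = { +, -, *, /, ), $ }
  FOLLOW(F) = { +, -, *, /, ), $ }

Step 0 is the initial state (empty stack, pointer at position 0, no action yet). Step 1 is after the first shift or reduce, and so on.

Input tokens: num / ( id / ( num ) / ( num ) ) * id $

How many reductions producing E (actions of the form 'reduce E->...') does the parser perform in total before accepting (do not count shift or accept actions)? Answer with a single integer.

Answer: 4

Derivation:
Step 1: shift num. Stack=[num] ptr=1 lookahead=/ remaining=[/ ( id / ( num ) / ( num ) ) * id $]
Step 2: reduce F->num. Stack=[F] ptr=1 lookahead=/ remaining=[/ ( id / ( num ) / ( num ) ) * id $]
Step 3: reduce T->F. Stack=[T] ptr=1 lookahead=/ remaining=[/ ( id / ( num ) / ( num ) ) * id $]
Step 4: shift /. Stack=[T /] ptr=2 lookahead=( remaining=[( id / ( num ) / ( num ) ) * id $]
Step 5: shift (. Stack=[T / (] ptr=3 lookahead=id remaining=[id / ( num ) / ( num ) ) * id $]
Step 6: shift id. Stack=[T / ( id] ptr=4 lookahead=/ remaining=[/ ( num ) / ( num ) ) * id $]
Step 7: reduce F->id. Stack=[T / ( F] ptr=4 lookahead=/ remaining=[/ ( num ) / ( num ) ) * id $]
Step 8: reduce T->F. Stack=[T / ( T] ptr=4 lookahead=/ remaining=[/ ( num ) / ( num ) ) * id $]
Step 9: shift /. Stack=[T / ( T /] ptr=5 lookahead=( remaining=[( num ) / ( num ) ) * id $]
Step 10: shift (. Stack=[T / ( T / (] ptr=6 lookahead=num remaining=[num ) / ( num ) ) * id $]
Step 11: shift num. Stack=[T / ( T / ( num] ptr=7 lookahead=) remaining=[) / ( num ) ) * id $]
Step 12: reduce F->num. Stack=[T / ( T / ( F] ptr=7 lookahead=) remaining=[) / ( num ) ) * id $]
Step 13: reduce T->F. Stack=[T / ( T / ( T] ptr=7 lookahead=) remaining=[) / ( num ) ) * id $]
Step 14: reduce E->T. Stack=[T / ( T / ( E] ptr=7 lookahead=) remaining=[) / ( num ) ) * id $]
Step 15: shift ). Stack=[T / ( T / ( E )] ptr=8 lookahead=/ remaining=[/ ( num ) ) * id $]
Step 16: reduce F->( E ). Stack=[T / ( T / F] ptr=8 lookahead=/ remaining=[/ ( num ) ) * id $]
Step 17: reduce T->T / F. Stack=[T / ( T] ptr=8 lookahead=/ remaining=[/ ( num ) ) * id $]
Step 18: shift /. Stack=[T / ( T /] ptr=9 lookahead=( remaining=[( num ) ) * id $]
Step 19: shift (. Stack=[T / ( T / (] ptr=10 lookahead=num remaining=[num ) ) * id $]
Step 20: shift num. Stack=[T / ( T / ( num] ptr=11 lookahead=) remaining=[) ) * id $]
Step 21: reduce F->num. Stack=[T / ( T / ( F] ptr=11 lookahead=) remaining=[) ) * id $]
Step 22: reduce T->F. Stack=[T / ( T / ( T] ptr=11 lookahead=) remaining=[) ) * id $]
Step 23: reduce E->T. Stack=[T / ( T / ( E] ptr=11 lookahead=) remaining=[) ) * id $]
Step 24: shift ). Stack=[T / ( T / ( E )] ptr=12 lookahead=) remaining=[) * id $]
Step 25: reduce F->( E ). Stack=[T / ( T / F] ptr=12 lookahead=) remaining=[) * id $]
Step 26: reduce T->T / F. Stack=[T / ( T] ptr=12 lookahead=) remaining=[) * id $]
Step 27: reduce E->T. Stack=[T / ( E] ptr=12 lookahead=) remaining=[) * id $]
Step 28: shift ). Stack=[T / ( E )] ptr=13 lookahead=* remaining=[* id $]
Step 29: reduce F->( E ). Stack=[T / F] ptr=13 lookahead=* remaining=[* id $]
Step 30: reduce T->T / F. Stack=[T] ptr=13 lookahead=* remaining=[* id $]
Step 31: shift *. Stack=[T *] ptr=14 lookahead=id remaining=[id $]
Step 32: shift id. Stack=[T * id] ptr=15 lookahead=$ remaining=[$]
Step 33: reduce F->id. Stack=[T * F] ptr=15 lookahead=$ remaining=[$]
Step 34: reduce T->T * F. Stack=[T] ptr=15 lookahead=$ remaining=[$]
Step 35: reduce E->T. Stack=[E] ptr=15 lookahead=$ remaining=[$]
Step 36: accept. Stack=[E] ptr=15 lookahead=$ remaining=[$]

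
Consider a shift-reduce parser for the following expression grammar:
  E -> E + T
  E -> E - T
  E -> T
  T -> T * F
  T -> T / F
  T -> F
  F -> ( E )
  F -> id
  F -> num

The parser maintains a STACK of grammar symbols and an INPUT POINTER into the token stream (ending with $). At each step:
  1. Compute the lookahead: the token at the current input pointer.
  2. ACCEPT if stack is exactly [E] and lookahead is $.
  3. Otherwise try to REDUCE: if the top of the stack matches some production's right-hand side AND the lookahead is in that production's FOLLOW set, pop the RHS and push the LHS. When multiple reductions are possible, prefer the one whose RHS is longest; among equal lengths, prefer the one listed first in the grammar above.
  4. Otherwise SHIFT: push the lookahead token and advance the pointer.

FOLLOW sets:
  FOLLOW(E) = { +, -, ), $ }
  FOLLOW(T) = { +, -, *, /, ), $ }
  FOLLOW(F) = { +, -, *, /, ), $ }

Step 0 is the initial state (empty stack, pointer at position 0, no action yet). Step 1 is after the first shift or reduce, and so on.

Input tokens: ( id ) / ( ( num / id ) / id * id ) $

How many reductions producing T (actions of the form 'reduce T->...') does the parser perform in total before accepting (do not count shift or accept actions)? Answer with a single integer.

Answer: 8

Derivation:
Step 1: shift (. Stack=[(] ptr=1 lookahead=id remaining=[id ) / ( ( num / id ) / id * id ) $]
Step 2: shift id. Stack=[( id] ptr=2 lookahead=) remaining=[) / ( ( num / id ) / id * id ) $]
Step 3: reduce F->id. Stack=[( F] ptr=2 lookahead=) remaining=[) / ( ( num / id ) / id * id ) $]
Step 4: reduce T->F. Stack=[( T] ptr=2 lookahead=) remaining=[) / ( ( num / id ) / id * id ) $]
Step 5: reduce E->T. Stack=[( E] ptr=2 lookahead=) remaining=[) / ( ( num / id ) / id * id ) $]
Step 6: shift ). Stack=[( E )] ptr=3 lookahead=/ remaining=[/ ( ( num / id ) / id * id ) $]
Step 7: reduce F->( E ). Stack=[F] ptr=3 lookahead=/ remaining=[/ ( ( num / id ) / id * id ) $]
Step 8: reduce T->F. Stack=[T] ptr=3 lookahead=/ remaining=[/ ( ( num / id ) / id * id ) $]
Step 9: shift /. Stack=[T /] ptr=4 lookahead=( remaining=[( ( num / id ) / id * id ) $]
Step 10: shift (. Stack=[T / (] ptr=5 lookahead=( remaining=[( num / id ) / id * id ) $]
Step 11: shift (. Stack=[T / ( (] ptr=6 lookahead=num remaining=[num / id ) / id * id ) $]
Step 12: shift num. Stack=[T / ( ( num] ptr=7 lookahead=/ remaining=[/ id ) / id * id ) $]
Step 13: reduce F->num. Stack=[T / ( ( F] ptr=7 lookahead=/ remaining=[/ id ) / id * id ) $]
Step 14: reduce T->F. Stack=[T / ( ( T] ptr=7 lookahead=/ remaining=[/ id ) / id * id ) $]
Step 15: shift /. Stack=[T / ( ( T /] ptr=8 lookahead=id remaining=[id ) / id * id ) $]
Step 16: shift id. Stack=[T / ( ( T / id] ptr=9 lookahead=) remaining=[) / id * id ) $]
Step 17: reduce F->id. Stack=[T / ( ( T / F] ptr=9 lookahead=) remaining=[) / id * id ) $]
Step 18: reduce T->T / F. Stack=[T / ( ( T] ptr=9 lookahead=) remaining=[) / id * id ) $]
Step 19: reduce E->T. Stack=[T / ( ( E] ptr=9 lookahead=) remaining=[) / id * id ) $]
Step 20: shift ). Stack=[T / ( ( E )] ptr=10 lookahead=/ remaining=[/ id * id ) $]
Step 21: reduce F->( E ). Stack=[T / ( F] ptr=10 lookahead=/ remaining=[/ id * id ) $]
Step 22: reduce T->F. Stack=[T / ( T] ptr=10 lookahead=/ remaining=[/ id * id ) $]
Step 23: shift /. Stack=[T / ( T /] ptr=11 lookahead=id remaining=[id * id ) $]
Step 24: shift id. Stack=[T / ( T / id] ptr=12 lookahead=* remaining=[* id ) $]
Step 25: reduce F->id. Stack=[T / ( T / F] ptr=12 lookahead=* remaining=[* id ) $]
Step 26: reduce T->T / F. Stack=[T / ( T] ptr=12 lookahead=* remaining=[* id ) $]
Step 27: shift *. Stack=[T / ( T *] ptr=13 lookahead=id remaining=[id ) $]
Step 28: shift id. Stack=[T / ( T * id] ptr=14 lookahead=) remaining=[) $]
Step 29: reduce F->id. Stack=[T / ( T * F] ptr=14 lookahead=) remaining=[) $]
Step 30: reduce T->T * F. Stack=[T / ( T] ptr=14 lookahead=) remaining=[) $]
Step 31: reduce E->T. Stack=[T / ( E] ptr=14 lookahead=) remaining=[) $]
Step 32: shift ). Stack=[T / ( E )] ptr=15 lookahead=$ remaining=[$]
Step 33: reduce F->( E ). Stack=[T / F] ptr=15 lookahead=$ remaining=[$]
Step 34: reduce T->T / F. Stack=[T] ptr=15 lookahead=$ remaining=[$]
Step 35: reduce E->T. Stack=[E] ptr=15 lookahead=$ remaining=[$]
Step 36: accept. Stack=[E] ptr=15 lookahead=$ remaining=[$]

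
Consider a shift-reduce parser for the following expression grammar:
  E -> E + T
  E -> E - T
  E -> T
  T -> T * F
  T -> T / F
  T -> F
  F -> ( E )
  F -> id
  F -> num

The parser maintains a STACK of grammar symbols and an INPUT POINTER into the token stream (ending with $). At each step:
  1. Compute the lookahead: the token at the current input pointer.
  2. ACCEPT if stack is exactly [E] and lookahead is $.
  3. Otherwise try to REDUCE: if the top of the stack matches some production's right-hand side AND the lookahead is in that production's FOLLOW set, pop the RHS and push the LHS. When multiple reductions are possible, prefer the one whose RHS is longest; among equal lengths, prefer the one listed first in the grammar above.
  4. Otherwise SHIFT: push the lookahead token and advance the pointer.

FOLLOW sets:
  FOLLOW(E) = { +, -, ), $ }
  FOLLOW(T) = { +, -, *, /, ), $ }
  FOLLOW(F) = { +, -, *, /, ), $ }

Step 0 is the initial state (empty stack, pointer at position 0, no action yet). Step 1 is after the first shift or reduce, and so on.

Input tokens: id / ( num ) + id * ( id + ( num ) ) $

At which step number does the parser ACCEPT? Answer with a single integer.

Answer: 38

Derivation:
Step 1: shift id. Stack=[id] ptr=1 lookahead=/ remaining=[/ ( num ) + id * ( id + ( num ) ) $]
Step 2: reduce F->id. Stack=[F] ptr=1 lookahead=/ remaining=[/ ( num ) + id * ( id + ( num ) ) $]
Step 3: reduce T->F. Stack=[T] ptr=1 lookahead=/ remaining=[/ ( num ) + id * ( id + ( num ) ) $]
Step 4: shift /. Stack=[T /] ptr=2 lookahead=( remaining=[( num ) + id * ( id + ( num ) ) $]
Step 5: shift (. Stack=[T / (] ptr=3 lookahead=num remaining=[num ) + id * ( id + ( num ) ) $]
Step 6: shift num. Stack=[T / ( num] ptr=4 lookahead=) remaining=[) + id * ( id + ( num ) ) $]
Step 7: reduce F->num. Stack=[T / ( F] ptr=4 lookahead=) remaining=[) + id * ( id + ( num ) ) $]
Step 8: reduce T->F. Stack=[T / ( T] ptr=4 lookahead=) remaining=[) + id * ( id + ( num ) ) $]
Step 9: reduce E->T. Stack=[T / ( E] ptr=4 lookahead=) remaining=[) + id * ( id + ( num ) ) $]
Step 10: shift ). Stack=[T / ( E )] ptr=5 lookahead=+ remaining=[+ id * ( id + ( num ) ) $]
Step 11: reduce F->( E ). Stack=[T / F] ptr=5 lookahead=+ remaining=[+ id * ( id + ( num ) ) $]
Step 12: reduce T->T / F. Stack=[T] ptr=5 lookahead=+ remaining=[+ id * ( id + ( num ) ) $]
Step 13: reduce E->T. Stack=[E] ptr=5 lookahead=+ remaining=[+ id * ( id + ( num ) ) $]
Step 14: shift +. Stack=[E +] ptr=6 lookahead=id remaining=[id * ( id + ( num ) ) $]
Step 15: shift id. Stack=[E + id] ptr=7 lookahead=* remaining=[* ( id + ( num ) ) $]
Step 16: reduce F->id. Stack=[E + F] ptr=7 lookahead=* remaining=[* ( id + ( num ) ) $]
Step 17: reduce T->F. Stack=[E + T] ptr=7 lookahead=* remaining=[* ( id + ( num ) ) $]
Step 18: shift *. Stack=[E + T *] ptr=8 lookahead=( remaining=[( id + ( num ) ) $]
Step 19: shift (. Stack=[E + T * (] ptr=9 lookahead=id remaining=[id + ( num ) ) $]
Step 20: shift id. Stack=[E + T * ( id] ptr=10 lookahead=+ remaining=[+ ( num ) ) $]
Step 21: reduce F->id. Stack=[E + T * ( F] ptr=10 lookahead=+ remaining=[+ ( num ) ) $]
Step 22: reduce T->F. Stack=[E + T * ( T] ptr=10 lookahead=+ remaining=[+ ( num ) ) $]
Step 23: reduce E->T. Stack=[E + T * ( E] ptr=10 lookahead=+ remaining=[+ ( num ) ) $]
Step 24: shift +. Stack=[E + T * ( E +] ptr=11 lookahead=( remaining=[( num ) ) $]
Step 25: shift (. Stack=[E + T * ( E + (] ptr=12 lookahead=num remaining=[num ) ) $]
Step 26: shift num. Stack=[E + T * ( E + ( num] ptr=13 lookahead=) remaining=[) ) $]
Step 27: reduce F->num. Stack=[E + T * ( E + ( F] ptr=13 lookahead=) remaining=[) ) $]
Step 28: reduce T->F. Stack=[E + T * ( E + ( T] ptr=13 lookahead=) remaining=[) ) $]
Step 29: reduce E->T. Stack=[E + T * ( E + ( E] ptr=13 lookahead=) remaining=[) ) $]
Step 30: shift ). Stack=[E + T * ( E + ( E )] ptr=14 lookahead=) remaining=[) $]
Step 31: reduce F->( E ). Stack=[E + T * ( E + F] ptr=14 lookahead=) remaining=[) $]
Step 32: reduce T->F. Stack=[E + T * ( E + T] ptr=14 lookahead=) remaining=[) $]
Step 33: reduce E->E + T. Stack=[E + T * ( E] ptr=14 lookahead=) remaining=[) $]
Step 34: shift ). Stack=[E + T * ( E )] ptr=15 lookahead=$ remaining=[$]
Step 35: reduce F->( E ). Stack=[E + T * F] ptr=15 lookahead=$ remaining=[$]
Step 36: reduce T->T * F. Stack=[E + T] ptr=15 lookahead=$ remaining=[$]
Step 37: reduce E->E + T. Stack=[E] ptr=15 lookahead=$ remaining=[$]
Step 38: accept. Stack=[E] ptr=15 lookahead=$ remaining=[$]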